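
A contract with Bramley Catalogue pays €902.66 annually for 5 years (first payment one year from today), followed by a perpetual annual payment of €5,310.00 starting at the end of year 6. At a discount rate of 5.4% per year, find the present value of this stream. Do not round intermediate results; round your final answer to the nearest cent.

€79461.02

PV of 5-year annuity: €902.66 × [1 − (1+0.054)^−5] / 0.054 = 3865.20822
Perpetuity value at year 5: €5,310.00 / 0.054 = 98333.33333
PV of perpetuity: 98333.33333 / (1+0.054)^5 = 75595.80688
Total PV = 3865.20822 + 75595.80688 = 79461.01509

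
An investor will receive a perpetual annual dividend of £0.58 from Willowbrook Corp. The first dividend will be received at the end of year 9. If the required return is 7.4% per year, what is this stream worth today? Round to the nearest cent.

Value at end of year 8: C / r = £0.58 / 0.074 = £7.8378
Discount to today: PV = £7.8378 / (1 + 0.074)^8 = £7.8378 / 1.770249 = £4.43

£4.43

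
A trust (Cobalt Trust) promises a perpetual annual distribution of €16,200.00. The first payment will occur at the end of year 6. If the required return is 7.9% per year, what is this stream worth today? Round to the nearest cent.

Value at end of year 5: C / r = €16,200.00 / 0.079 = €205,063.2911
Discount to today: PV = €205,063.2911 / (1 + 0.079)^5 = €205,063.2911 / 1.462538 = €140,210.55

€140210.55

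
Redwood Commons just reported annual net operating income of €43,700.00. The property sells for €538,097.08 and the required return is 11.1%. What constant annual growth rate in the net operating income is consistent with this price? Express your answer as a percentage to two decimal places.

2.76%

P = D₀(1+g)/(r−g) ⇒ P(r−g) = D₀(1+g) ⇒ g(P+D₀) = P·r − D₀
g = (P·r − D₀)/(P + D₀) = (€538,097.08×0.111 − €43,700.00) / (€538,097.08 + €43,700.00) = 0.027550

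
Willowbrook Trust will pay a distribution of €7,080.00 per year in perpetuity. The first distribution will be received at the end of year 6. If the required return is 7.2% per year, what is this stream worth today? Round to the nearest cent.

€69458.73

Value at end of year 5: C / r = €7,080.00 / 0.072 = €98,333.3333
Discount to today: PV = €98,333.3333 / (1 + 0.072)^5 = €98,333.3333 / 1.415709 = €69,458.73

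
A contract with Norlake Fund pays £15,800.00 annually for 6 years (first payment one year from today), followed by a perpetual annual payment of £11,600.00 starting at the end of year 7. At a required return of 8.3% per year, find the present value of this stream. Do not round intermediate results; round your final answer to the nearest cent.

£158999.68

PV of 6-year annuity: £15,800.00 × [1 − (1+0.083)^−6] / 0.083 = 72381.48300
Perpetuity value at year 6: £11,600.00 / 0.083 = 139759.03614
PV of perpetuity: 139759.03614 / (1+0.083)^6 = 86618.20052
Total PV = 72381.48300 + 86618.20052 = 158999.68352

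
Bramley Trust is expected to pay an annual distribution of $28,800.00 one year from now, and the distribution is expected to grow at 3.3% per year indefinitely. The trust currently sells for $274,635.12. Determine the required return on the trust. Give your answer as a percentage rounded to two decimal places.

13.79%

P = D₁/(r − g) ⇒ r = D₁/P + g = $28,800.0000/$274,635.12 + 0.033 = 0.104866 + 0.033 = 0.137866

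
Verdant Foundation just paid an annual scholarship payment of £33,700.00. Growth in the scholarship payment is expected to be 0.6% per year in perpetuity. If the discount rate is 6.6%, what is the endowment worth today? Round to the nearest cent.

D₁ = D₀ × (1 + g) = £33,700.00 × 1.006 = £33,902.2000
Growing perpetuity: P = D₁ / (r − g) = £33,902.2000 / (0.066 − 0.006) = £565,036.67

£565036.67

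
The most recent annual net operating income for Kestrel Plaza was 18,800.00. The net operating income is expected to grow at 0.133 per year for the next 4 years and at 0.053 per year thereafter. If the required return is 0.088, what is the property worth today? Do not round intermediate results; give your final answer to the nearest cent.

748458.09

D_1 = 21300.40000
D_2 = 24133.35320
D_3 = 27343.08918
D_4 = 30979.72004
Terminal value at year 4: TV = D_4×(1+g_2)/(r−g_2) = 32621.64520/0.035 = 932047.00565
P_0 = D_1/(1+r)^1 + D_2/(1+r)^2 + D_3/(1+r)^3 + D_4/(1+r)^4 + TV/(1+r)^4
    = 19577.57353 + 20387.30773 + 21230.53277 + 22108.63385 + 665154.04133 = 748458.08921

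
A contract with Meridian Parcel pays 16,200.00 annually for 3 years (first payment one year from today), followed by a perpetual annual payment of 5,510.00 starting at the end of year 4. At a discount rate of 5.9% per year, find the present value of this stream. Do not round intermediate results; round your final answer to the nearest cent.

122017.28

PV of 3-year annuity: 16,200.00 × [1 − (1+0.059)^−3] / 0.059 = 43383.03585
Perpetuity value at year 3: 5,510.00 / 0.059 = 93389.83051
PV of perpetuity: 93389.83051 / (1+0.059)^3 = 78634.24239
Total PV = 43383.03585 + 78634.24239 = 122017.27824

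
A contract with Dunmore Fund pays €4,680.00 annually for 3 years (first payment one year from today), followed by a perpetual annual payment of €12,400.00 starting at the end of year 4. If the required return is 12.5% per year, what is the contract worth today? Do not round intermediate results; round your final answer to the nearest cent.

€80816.02

PV of 3-year annuity: €4,680.00 × [1 − (1+0.125)^−3] / 0.125 = 11144.69136
Perpetuity value at year 3: €12,400.00 / 0.125 = 99200.00000
PV of perpetuity: 99200.00000 / (1+0.125)^3 = 69671.33059
Total PV = 11144.69136 + 69671.33059 = 80816.02195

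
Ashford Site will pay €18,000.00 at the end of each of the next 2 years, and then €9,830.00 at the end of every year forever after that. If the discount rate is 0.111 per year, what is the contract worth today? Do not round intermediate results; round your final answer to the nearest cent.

PV of 2-year annuity: €18,000.00 × [1 − (1+0.111)^−2] / 0.111 = 30784.53660
Perpetuity value at year 2: €9,830.00 / 0.111 = 88558.55856
PV of perpetuity: 88558.55856 / (1+0.111)^2 = 71746.78107
Total PV = 30784.53660 + 71746.78107 = 102531.31767

€102531.32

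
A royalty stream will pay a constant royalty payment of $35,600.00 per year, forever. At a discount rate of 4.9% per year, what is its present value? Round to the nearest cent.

Level perpetuity: PV = C / r = $35,600.00 / 0.049 = $726,530.61

$726530.61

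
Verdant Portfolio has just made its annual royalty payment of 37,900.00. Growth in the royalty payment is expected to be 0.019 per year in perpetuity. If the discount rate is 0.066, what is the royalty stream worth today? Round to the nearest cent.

D₁ = D₀ × (1 + g) = 37,900.00 × 1.019 = 38,620.1000
Growing perpetuity: P = D₁ / (r − g) = 38,620.1000 / (0.066 − 0.019) = 821,704.26

821704.26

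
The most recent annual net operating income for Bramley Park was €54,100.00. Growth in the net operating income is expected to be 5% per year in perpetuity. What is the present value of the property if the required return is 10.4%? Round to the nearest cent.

€1051944.44

D₁ = D₀ × (1 + g) = €54,100.00 × 1.05 = €56,805.0000
Growing perpetuity: P = D₁ / (r − g) = €56,805.0000 / (0.104 − 0.05) = €1,051,944.44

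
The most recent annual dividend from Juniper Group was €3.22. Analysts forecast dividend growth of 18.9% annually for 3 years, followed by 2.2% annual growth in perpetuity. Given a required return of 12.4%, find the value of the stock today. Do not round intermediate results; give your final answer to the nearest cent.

D_1 = 3.82858
D_2 = 4.55218
D_3 = 5.41254
Terminal value at year 3: TV = D_3×(1+g_2)/(r−g_2) = 5.53162/0.102 = 54.23157
P_0 = D_1/(1+r)^1 + D_2/(1+r)^2 + D_3/(1+r)^3 + TV/(1+r)^3
    = 3.40621 + 3.60319 + 3.81156 + 38.19031 = 49.01127

€49.01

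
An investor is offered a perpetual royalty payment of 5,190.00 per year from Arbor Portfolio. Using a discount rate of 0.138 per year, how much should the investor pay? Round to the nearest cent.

Level perpetuity: PV = C / r = 5,190.00 / 0.138 = 37,608.70

37608.70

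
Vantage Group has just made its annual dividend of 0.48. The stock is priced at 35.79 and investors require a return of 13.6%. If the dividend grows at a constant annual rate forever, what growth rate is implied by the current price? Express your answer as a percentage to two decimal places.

12.10%

P = D₀(1+g)/(r−g) ⇒ P(r−g) = D₀(1+g) ⇒ g(P+D₀) = P·r − D₀
g = (P·r − D₀)/(P + D₀) = (35.79×0.136 − 0.48) / (35.79 + 0.48) = 0.120966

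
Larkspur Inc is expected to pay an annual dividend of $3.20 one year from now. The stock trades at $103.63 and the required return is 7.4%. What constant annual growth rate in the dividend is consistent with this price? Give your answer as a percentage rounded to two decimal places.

P = D₁/(r−g) ⇒ g = r − D₁/P = 0.074 − $3.20/$103.63 = 0.043121

4.31%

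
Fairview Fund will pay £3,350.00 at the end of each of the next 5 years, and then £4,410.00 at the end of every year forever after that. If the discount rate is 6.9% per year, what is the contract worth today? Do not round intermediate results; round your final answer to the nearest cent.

PV of 5-year annuity: £3,350.00 × [1 − (1+0.069)^−5] / 0.069 = 13772.51746
Perpetuity value at year 5: £4,410.00 / 0.069 = 63913.04348
PV of perpetuity: 63913.04348 / (1+0.069)^5 = 45782.65482
Total PV = 13772.51746 + 45782.65482 = 59555.17228

£59555.17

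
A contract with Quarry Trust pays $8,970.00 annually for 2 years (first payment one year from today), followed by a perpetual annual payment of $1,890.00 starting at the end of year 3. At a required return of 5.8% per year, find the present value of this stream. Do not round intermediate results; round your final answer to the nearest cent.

PV of 2-year annuity: $8,970.00 × [1 − (1+0.058)^−2] / 0.058 = 16491.73995
Perpetuity value at year 2: $1,890.00 / 0.058 = 32586.20690
PV of perpetuity: 32586.20690 / (1+0.058)^2 = 29111.35868
Total PV = 16491.73995 + 29111.35868 = 45603.09863

$45603.10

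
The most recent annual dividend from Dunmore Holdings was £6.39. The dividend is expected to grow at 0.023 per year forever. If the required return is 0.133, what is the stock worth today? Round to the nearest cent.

£59.43

D₁ = D₀ × (1 + g) = £6.39 × 1.023 = £6.5370
Growing perpetuity: P = D₁ / (r − g) = £6.5370 / (0.133 − 0.023) = £59.43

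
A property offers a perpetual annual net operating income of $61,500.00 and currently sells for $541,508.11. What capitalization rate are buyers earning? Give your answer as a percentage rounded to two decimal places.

11.36%

P = C/r ⇒ r = C/P = $61,500.00/$541,508.11 = 0.113572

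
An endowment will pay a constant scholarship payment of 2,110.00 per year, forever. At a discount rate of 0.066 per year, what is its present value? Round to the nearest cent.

31969.70

Level perpetuity: PV = C / r = 2,110.00 / 0.066 = 31,969.70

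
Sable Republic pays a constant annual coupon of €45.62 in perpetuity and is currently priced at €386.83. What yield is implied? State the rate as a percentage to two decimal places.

11.79%

P = C/r ⇒ r = C/P = €45.62/€386.83 = 0.117933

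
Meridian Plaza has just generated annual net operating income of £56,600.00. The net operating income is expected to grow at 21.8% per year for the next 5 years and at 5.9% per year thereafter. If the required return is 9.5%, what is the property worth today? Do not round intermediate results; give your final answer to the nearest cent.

D_1 = 68938.80000
D_2 = 83967.45840
D_3 = 102272.36433
D_4 = 124567.73976
D_5 = 151723.50702
Terminal value at year 5: TV = D_5×(1+g_2)/(r−g_2) = 160675.19394/0.036 = 4463199.83157
P_0 = D_1/(1+r)^1 + D_2/(1+r)^2 + D_3/(1+r)^3 + D_4/(1+r)^4 + D_5/(1+r)^5 + TV/(1+r)^5
    = 62957.80822 + 70029.78120 + 77896.14018 + 86646.11757 + 96378.96913 + 2835148.00869 = 3229056.82499

£3229056.82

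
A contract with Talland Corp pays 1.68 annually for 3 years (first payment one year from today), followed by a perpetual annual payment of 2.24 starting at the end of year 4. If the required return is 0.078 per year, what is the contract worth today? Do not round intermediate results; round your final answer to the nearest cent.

27.27

PV of 3-year annuity: 1.68 × [1 − (1+0.078)^−3] / 0.078 = 4.34519
Perpetuity value at year 3: 2.24 / 0.078 = 28.71795
PV of perpetuity: 28.71795 / (1+0.078)^3 = 22.92436
Total PV = 4.34519 + 22.92436 = 27.26955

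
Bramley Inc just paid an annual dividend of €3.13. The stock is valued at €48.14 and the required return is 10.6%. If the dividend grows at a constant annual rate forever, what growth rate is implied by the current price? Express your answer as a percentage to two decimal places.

3.85%

P = D₀(1+g)/(r−g) ⇒ P(r−g) = D₀(1+g) ⇒ g(P+D₀) = P·r − D₀
g = (P·r − D₀)/(P + D₀) = (€48.14×0.106 − €3.13) / (€48.14 + €3.13) = 0.038479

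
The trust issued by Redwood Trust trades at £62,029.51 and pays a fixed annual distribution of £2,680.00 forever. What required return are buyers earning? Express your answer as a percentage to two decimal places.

P = C/r ⇒ r = C/P = £2,680.00/£62,029.51 = 0.043205

4.32%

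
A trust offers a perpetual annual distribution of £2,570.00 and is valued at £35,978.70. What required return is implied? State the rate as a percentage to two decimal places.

7.14%

P = C/r ⇒ r = C/P = £2,570.00/£35,978.70 = 0.071431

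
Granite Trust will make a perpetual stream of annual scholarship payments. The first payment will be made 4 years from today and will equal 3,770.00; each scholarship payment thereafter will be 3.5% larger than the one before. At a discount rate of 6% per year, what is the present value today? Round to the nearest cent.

Value at end of year 3: C₁ / (r − g) = 3,770.00 / (0.06 − 0.035) = 150,800.0000
Discount to today: PV = 150,800.0000 / (1 + 0.06)^3 = 150,800.0000 / 1.191016 = 126,614.59

126614.59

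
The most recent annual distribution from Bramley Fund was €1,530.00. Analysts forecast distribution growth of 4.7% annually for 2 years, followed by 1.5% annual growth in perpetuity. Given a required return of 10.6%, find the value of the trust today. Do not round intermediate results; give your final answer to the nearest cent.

D_1 = 1601.91000
D_2 = 1677.19977
Terminal value at year 2: TV = D_2×(1+g_2)/(r−g_2) = 1702.35777/0.091 = 18707.22820
P_0 = D_1/(1+r)^1 + D_2/(1+r)^2 + TV/(1+r)^2
    = 1448.38156 + 1371.11708 + 15293.22895 = 18112.72758

€18112.73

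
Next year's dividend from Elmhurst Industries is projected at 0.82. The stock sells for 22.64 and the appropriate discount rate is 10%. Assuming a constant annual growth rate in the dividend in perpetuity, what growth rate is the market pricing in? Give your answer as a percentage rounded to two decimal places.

P = D₁/(r−g) ⇒ g = r − D₁/P = 0.1 − 0.82/22.64 = 0.063781

6.38%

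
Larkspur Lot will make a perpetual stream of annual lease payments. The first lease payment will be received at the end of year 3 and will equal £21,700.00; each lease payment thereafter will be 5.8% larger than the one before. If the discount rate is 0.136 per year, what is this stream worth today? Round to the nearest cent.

£215580.00

Value at end of year 2: C₁ / (r − g) = £21,700.00 / (0.136 − 0.058) = £278,205.1282
Discount to today: PV = £278,205.1282 / (1 + 0.136)^2 = £278,205.1282 / 1.290496 = £215,580.00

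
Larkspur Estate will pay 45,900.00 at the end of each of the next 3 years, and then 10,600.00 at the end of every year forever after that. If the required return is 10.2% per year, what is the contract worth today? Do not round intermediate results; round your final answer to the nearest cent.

191399.27

PV of 3-year annuity: 45,900.00 × [1 − (1+0.102)^−3] / 0.102 = 113745.79024
Perpetuity value at year 3: 10,600.00 / 0.102 = 103921.56863
PV of perpetuity: 103921.56863 / (1+0.102)^3 = 77653.47764
Total PV = 113745.79024 + 77653.47764 = 191399.26787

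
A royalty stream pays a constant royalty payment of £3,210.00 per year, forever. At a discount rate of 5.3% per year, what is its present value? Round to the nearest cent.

Level perpetuity: PV = C / r = £3,210.00 / 0.053 = £60,566.04

£60566.04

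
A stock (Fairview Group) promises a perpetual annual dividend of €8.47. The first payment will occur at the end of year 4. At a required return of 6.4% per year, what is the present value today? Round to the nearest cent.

€109.87

Value at end of year 3: C / r = €8.47 / 0.064 = €132.3438
Discount to today: PV = €132.3438 / (1 + 0.064)^3 = €132.3438 / 1.204550 = €109.87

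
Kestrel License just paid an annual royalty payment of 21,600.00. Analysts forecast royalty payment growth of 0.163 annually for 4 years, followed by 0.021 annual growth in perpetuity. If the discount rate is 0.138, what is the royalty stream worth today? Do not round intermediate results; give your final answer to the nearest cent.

296860.19

D_1 = 25120.80000
D_2 = 29215.49040
D_3 = 33977.61534
D_4 = 39515.96663
Terminal value at year 4: TV = D_4×(1+g_2)/(r−g_2) = 40345.80193/0.117 = 344835.91397
P_0 = D_1/(1+r)^1 + D_2/(1+r)^2 + D_3/(1+r)^3 + D_4/(1+r)^4 + TV/(1+r)^4
    = 22074.51670 + 22559.45775 + 23055.05216 + 23561.53398 + 205609.62555 = 296860.18614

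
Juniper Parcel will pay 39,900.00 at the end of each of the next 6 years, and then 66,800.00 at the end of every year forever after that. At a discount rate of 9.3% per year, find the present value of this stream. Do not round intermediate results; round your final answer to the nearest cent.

PV of 6-year annuity: 39,900.00 × [1 − (1+0.093)^−6] / 0.093 = 177398.45843
Perpetuity value at year 6: 66,800.00 / 0.093 = 718279.56989
PV of perpetuity: 718279.56989 / (1+0.093)^6 = 421281.64951
Total PV = 177398.45843 + 421281.64951 = 598680.10794

598680.11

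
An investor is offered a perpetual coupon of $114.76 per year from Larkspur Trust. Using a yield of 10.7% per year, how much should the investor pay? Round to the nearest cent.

$1072.52

Level perpetuity: PV = C / r = $114.76 / 0.107 = $1,072.52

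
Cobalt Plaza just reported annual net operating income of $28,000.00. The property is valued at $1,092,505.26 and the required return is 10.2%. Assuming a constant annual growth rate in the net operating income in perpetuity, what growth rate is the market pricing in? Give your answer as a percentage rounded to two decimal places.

7.45%

P = D₀(1+g)/(r−g) ⇒ P(r−g) = D₀(1+g) ⇒ g(P+D₀) = P·r − D₀
g = (P·r − D₀)/(P + D₀) = ($1,092,505.26×0.102 − $28,000.00) / ($1,092,505.26 + $28,000.00) = 0.074462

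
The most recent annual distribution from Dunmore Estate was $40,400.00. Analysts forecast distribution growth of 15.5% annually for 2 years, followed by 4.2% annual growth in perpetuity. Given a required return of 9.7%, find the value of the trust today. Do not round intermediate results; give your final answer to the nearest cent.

$935792.16

D_1 = 46662.00000
D_2 = 53894.61000
Terminal value at year 2: TV = D_2×(1+g_2)/(r−g_2) = 56158.18362/0.055 = 1021057.88400
P_0 = D_1/(1+r)^1 + D_2/(1+r)^2 + TV/(1+r)^2
    = 42536.00729 + 44784.94843 + 848471.20472 = 935792.16044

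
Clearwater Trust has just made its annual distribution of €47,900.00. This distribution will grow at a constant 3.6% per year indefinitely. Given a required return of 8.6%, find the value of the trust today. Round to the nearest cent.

€992488.00

D₁ = D₀ × (1 + g) = €47,900.00 × 1.036 = €49,624.4000
Growing perpetuity: P = D₁ / (r − g) = €49,624.4000 / (0.086 − 0.036) = €992,488.00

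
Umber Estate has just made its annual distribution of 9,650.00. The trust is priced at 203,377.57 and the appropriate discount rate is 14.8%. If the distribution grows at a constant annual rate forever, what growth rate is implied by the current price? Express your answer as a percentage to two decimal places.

9.60%

P = D₀(1+g)/(r−g) ⇒ P(r−g) = D₀(1+g) ⇒ g(P+D₀) = P·r − D₀
g = (P·r − D₀)/(P + D₀) = (203,377.57×0.148 − 9,650.00) / (203,377.57 + 9,650.00) = 0.095996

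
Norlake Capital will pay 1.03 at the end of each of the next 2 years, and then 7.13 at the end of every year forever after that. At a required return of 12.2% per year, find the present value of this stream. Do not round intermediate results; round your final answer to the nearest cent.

PV of 2-year annuity: 1.03 × [1 − (1+0.122)^−2] / 0.122 = 1.73619
Perpetuity value at year 2: 7.13 / 0.122 = 58.44262
PV of perpetuity: 58.44262 / (1+0.122)^2 = 46.42415
Total PV = 1.73619 + 46.42415 = 48.16034

48.16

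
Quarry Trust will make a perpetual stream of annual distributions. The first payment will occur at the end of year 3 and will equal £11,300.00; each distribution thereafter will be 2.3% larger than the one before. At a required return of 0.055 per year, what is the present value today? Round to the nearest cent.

£317266.01

Value at end of year 2: C₁ / (r − g) = £11,300.00 / (0.055 − 0.023) = £353,125.0000
Discount to today: PV = £353,125.0000 / (1 + 0.055)^2 = £353,125.0000 / 1.113025 = £317,266.01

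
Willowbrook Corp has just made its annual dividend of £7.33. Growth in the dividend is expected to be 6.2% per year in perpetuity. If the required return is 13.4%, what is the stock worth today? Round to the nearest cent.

£108.12

D₁ = D₀ × (1 + g) = £7.33 × 1.062 = £7.7845
Growing perpetuity: P = D₁ / (r − g) = £7.7845 / (0.134 − 0.062) = £108.12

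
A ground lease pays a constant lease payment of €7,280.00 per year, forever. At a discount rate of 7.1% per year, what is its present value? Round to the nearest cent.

€102535.21

Level perpetuity: PV = C / r = €7,280.00 / 0.071 = €102,535.21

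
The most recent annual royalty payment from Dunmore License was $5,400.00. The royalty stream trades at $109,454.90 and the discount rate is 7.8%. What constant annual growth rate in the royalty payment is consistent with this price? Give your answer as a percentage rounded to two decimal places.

P = D₀(1+g)/(r−g) ⇒ P(r−g) = D₀(1+g) ⇒ g(P+D₀) = P·r − D₀
g = (P·r − D₀)/(P + D₀) = ($109,454.90×0.078 − $5,400.00) / ($109,454.90 + $5,400.00) = 0.027317

2.73%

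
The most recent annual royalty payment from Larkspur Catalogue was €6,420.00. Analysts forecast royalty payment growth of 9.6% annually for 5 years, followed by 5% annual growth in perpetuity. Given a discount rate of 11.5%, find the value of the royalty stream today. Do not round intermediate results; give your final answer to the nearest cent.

€125663.49

D_1 = 7036.32000
D_2 = 7711.80672
D_3 = 8452.14017
D_4 = 9263.54562
D_5 = 10152.84600
Terminal value at year 5: TV = D_5×(1+g_2)/(r−g_2) = 10660.48830/0.065 = 164007.51232
P_0 = D_1/(1+r)^1 + D_2/(1+r)^2 + D_3/(1+r)^3 + D_4/(1+r)^4 + D_5/(1+r)^5 + TV/(1+r)^5
    = 6310.60090 + 6203.06599 + 6097.36352 + 5993.46226 + 5891.33151 + 95167.66293 = 125663.48712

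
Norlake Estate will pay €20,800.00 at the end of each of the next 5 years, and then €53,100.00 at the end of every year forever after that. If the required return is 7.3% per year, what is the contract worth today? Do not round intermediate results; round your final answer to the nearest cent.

PV of 5-year annuity: €20,800.00 × [1 − (1+0.073)^−5] / 0.073 = 84603.41007
Perpetuity value at year 5: €53,100.00 / 0.073 = 727397.26027
PV of perpetuity: 727397.26027 / (1+0.073)^5 = 511414.51629
Total PV = 84603.41007 + 511414.51629 = 596017.92636

€596017.93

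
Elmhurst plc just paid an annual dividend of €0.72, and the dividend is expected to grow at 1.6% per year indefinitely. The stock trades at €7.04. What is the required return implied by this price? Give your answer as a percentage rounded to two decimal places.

11.99%

D₁ = €0.72 × 1.016 = €0.7315
P = D₁/(r − g) ⇒ r = D₁/P + g = €0.7315/€7.04 + 0.016 = 0.103909 + 0.016 = 0.119909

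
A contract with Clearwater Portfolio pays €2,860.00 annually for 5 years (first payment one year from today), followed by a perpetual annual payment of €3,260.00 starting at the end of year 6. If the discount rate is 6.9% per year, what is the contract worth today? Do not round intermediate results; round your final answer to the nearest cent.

€45601.90

PV of 5-year annuity: €2,860.00 × [1 − (1+0.069)^−5] / 0.069 = 11758.02983
Perpetuity value at year 5: €3,260.00 / 0.069 = 47246.37681
PV of perpetuity: 47246.37681 / (1+0.069)^5 = 33843.86728
Total PV = 11758.02983 + 33843.86728 = 45601.89711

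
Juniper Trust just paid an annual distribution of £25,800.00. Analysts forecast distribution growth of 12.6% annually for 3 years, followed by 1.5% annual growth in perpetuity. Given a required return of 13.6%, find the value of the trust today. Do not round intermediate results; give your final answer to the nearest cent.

£286801.60

D_1 = 29050.80000
D_2 = 32711.20080
D_3 = 36832.81210
Terminal value at year 3: TV = D_3×(1+g_2)/(r−g_2) = 37385.30428/0.121 = 308969.45688
P_0 = D_1/(1+r)^1 + D_2/(1+r)^2 + D_3/(1+r)^3 + TV/(1+r)^3
    = 25572.88732 + 25347.77388 + 25124.64207 + 210756.29502 = 286801.59829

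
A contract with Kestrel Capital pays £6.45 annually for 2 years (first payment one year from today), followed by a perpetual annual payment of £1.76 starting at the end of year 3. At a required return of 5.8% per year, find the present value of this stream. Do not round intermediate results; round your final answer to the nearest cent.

PV of 2-year annuity: £6.45 × [1 − (1+0.058)^−2] / 0.058 = 11.85861
Perpetuity value at year 2: £1.76 / 0.058 = 30.34483
PV of perpetuity: 30.34483 / (1+0.058)^2 = 27.10899
Total PV = 11.85861 + 27.10899 = 38.96760

£38.97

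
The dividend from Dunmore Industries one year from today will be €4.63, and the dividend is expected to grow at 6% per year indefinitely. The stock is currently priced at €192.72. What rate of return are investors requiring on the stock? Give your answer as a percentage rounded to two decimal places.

P = D₁/(r − g) ⇒ r = D₁/P + g = €4.6300/€192.72 + 0.06 = 0.024024 + 0.06 = 0.084024

8.40%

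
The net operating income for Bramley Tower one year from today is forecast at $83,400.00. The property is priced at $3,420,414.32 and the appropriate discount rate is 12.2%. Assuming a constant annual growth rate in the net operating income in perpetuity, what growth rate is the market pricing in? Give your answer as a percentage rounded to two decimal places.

P = D₁/(r−g) ⇒ g = r − D₁/P = 0.122 − $83,400.00/$3,420,414.32 = 0.097617

9.76%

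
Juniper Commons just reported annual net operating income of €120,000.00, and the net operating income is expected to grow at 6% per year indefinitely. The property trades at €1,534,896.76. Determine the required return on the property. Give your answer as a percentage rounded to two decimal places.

D₁ = €120,000.00 × 1.06 = €127,200.0000
P = D₁/(r − g) ⇒ r = D₁/P + g = €127,200.0000/€1,534,896.76 + 0.06 = 0.082872 + 0.06 = 0.142872

14.29%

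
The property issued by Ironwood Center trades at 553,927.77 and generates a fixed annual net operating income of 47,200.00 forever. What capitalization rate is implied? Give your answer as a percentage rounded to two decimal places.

P = C/r ⇒ r = C/P = 47,200.00/553,927.77 = 0.085210

8.52%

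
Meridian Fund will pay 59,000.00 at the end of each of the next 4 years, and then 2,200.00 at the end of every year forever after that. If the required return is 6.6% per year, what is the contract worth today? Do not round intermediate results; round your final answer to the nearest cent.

PV of 4-year annuity: 59,000.00 × [1 − (1+0.066)^−4] / 0.066 = 201663.42311
Perpetuity value at year 4: 2,200.00 / 0.066 = 33333.33333
PV of perpetuity: 33333.33333 / (1+0.066)^4 = 25813.68027
Total PV = 201663.42311 + 25813.68027 = 227477.10338

227477.10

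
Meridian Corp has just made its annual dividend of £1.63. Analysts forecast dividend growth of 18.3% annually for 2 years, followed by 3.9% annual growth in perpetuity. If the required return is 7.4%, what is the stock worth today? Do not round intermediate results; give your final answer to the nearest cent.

D_1 = 1.92829
D_2 = 2.28117
Terminal value at year 2: TV = D_2×(1+g_2)/(r−g_2) = 2.37013/0.035 = 67.71807
P_0 = D_1/(1+r)^1 + D_2/(1+r)^2 + TV/(1+r)^2
    = 1.79543 + 1.97765 + 58.70783 = 62.48091

£62.48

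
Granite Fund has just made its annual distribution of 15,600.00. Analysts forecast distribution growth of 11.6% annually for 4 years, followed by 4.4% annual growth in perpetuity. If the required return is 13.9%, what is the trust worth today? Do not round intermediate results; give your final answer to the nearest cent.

D_1 = 17409.60000
D_2 = 19429.11360
D_3 = 21682.89078
D_4 = 24198.10611
Terminal value at year 4: TV = D_4×(1+g_2)/(r−g_2) = 25262.82278/0.095 = 265924.45028
P_0 = D_1/(1+r)^1 + D_2/(1+r)^2 + D_3/(1+r)^3 + D_4/(1+r)^4 + TV/(1+r)^4
    = 15284.98683 + 14976.33477 + 14673.91537 + 14377.60277 + 158002.28723 = 217315.12696

217315.13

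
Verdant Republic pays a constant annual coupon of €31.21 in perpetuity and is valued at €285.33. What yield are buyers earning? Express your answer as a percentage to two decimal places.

10.94%

P = C/r ⇒ r = C/P = €31.21/€285.33 = 0.109382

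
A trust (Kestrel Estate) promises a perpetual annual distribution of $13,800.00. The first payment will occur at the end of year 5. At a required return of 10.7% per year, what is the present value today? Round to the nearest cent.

Value at end of year 4: C / r = $13,800.00 / 0.107 = $128,971.9626
Discount to today: PV = $128,971.9626 / (1 + 0.107)^4 = $128,971.9626 / 1.501725 = $85,882.53

$85882.53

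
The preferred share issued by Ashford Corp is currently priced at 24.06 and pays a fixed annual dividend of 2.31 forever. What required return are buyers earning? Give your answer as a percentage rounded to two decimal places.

9.60%

P = C/r ⇒ r = C/P = 2.31/24.06 = 0.096010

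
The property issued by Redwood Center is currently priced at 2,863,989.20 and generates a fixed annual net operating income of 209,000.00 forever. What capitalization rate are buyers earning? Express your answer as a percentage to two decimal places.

P = C/r ⇒ r = C/P = 209,000.00/2,863,989.20 = 0.072975

7.30%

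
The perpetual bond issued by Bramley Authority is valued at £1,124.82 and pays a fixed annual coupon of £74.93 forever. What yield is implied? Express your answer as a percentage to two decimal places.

P = C/r ⇒ r = C/P = £74.93/£1,124.82 = 0.066615

6.66%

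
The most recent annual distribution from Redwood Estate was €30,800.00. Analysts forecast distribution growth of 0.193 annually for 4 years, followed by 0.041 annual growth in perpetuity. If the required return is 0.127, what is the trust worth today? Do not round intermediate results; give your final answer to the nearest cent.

€610457.70

D_1 = 36744.40000
D_2 = 43836.06920
D_3 = 52296.43056
D_4 = 62389.64165
Terminal value at year 4: TV = D_4×(1+g_2)/(r−g_2) = 64947.61696/0.086 = 755204.84838
P_0 = D_1/(1+r)^1 + D_2/(1+r)^2 + D_3/(1+r)^3 + D_4/(1+r)^4 + TV/(1+r)^4
    = 32603.72671 + 34513.08426 + 36534.25867 + 38673.79822 + 468132.83662 = 610457.70448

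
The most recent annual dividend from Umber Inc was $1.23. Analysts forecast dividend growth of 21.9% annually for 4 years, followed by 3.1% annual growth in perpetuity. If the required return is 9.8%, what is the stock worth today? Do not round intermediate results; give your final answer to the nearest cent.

$35.19

D_1 = 1.49937
D_2 = 1.82773
D_3 = 2.22801
D_4 = 2.71594
Terminal value at year 4: TV = D_4×(1+g_2)/(r−g_2) = 2.80013/0.067 = 41.79302
P_0 = D_1/(1+r)^1 + D_2/(1+r)^2 + D_3/(1+r)^3 + D_4/(1+r)^4 + TV/(1+r)^4
    = 1.36555 + 1.51603 + 1.68310 + 1.86858 + 28.75375 = 35.18700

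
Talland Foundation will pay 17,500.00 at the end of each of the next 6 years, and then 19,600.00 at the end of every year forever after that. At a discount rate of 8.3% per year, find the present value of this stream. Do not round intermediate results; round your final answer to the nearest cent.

PV of 6-year annuity: 17,500.00 × [1 − (1+0.083)^−6] / 0.083 = 80169.36408
Perpetuity value at year 6: 19,600.00 / 0.083 = 236144.57831
PV of perpetuity: 236144.57831 / (1+0.083)^6 = 146354.89054
Total PV = 80169.36408 + 146354.89054 = 226524.25462

226524.25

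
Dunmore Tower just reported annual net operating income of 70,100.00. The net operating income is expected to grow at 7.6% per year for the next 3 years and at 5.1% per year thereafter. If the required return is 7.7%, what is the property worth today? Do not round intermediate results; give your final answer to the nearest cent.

3035681.53

D_1 = 75427.60000
D_2 = 81160.09760
D_3 = 87328.26502
Terminal value at year 3: TV = D_3×(1+g_2)/(r−g_2) = 91782.00653/0.026 = 3530077.17437
P_0 = D_1/(1+r)^1 + D_2/(1+r)^2 + D_3/(1+r)^3 + TV/(1+r)^3
    = 70034.91179 + 69969.88402 + 69904.91662 + 2825771.82200 = 3035681.53443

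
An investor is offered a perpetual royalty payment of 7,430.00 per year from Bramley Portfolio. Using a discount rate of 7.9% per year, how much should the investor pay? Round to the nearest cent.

94050.63

Level perpetuity: PV = C / r = 7,430.00 / 0.079 = 94,050.63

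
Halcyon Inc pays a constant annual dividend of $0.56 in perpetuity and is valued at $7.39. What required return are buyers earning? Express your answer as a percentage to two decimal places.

P = C/r ⇒ r = C/P = $0.56/$7.39 = 0.075778

7.58%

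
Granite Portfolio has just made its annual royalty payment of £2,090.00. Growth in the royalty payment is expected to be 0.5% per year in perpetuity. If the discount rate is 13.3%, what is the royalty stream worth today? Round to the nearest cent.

£16409.77

D₁ = D₀ × (1 + g) = £2,090.00 × 1.005 = £2,100.4500
Growing perpetuity: P = D₁ / (r − g) = £2,100.4500 / (0.133 − 0.005) = £16,409.77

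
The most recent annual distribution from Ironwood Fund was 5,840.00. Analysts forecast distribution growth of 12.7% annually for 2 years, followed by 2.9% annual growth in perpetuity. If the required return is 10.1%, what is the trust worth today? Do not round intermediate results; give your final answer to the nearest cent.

D_1 = 6581.68000
D_2 = 7417.55336
Terminal value at year 2: TV = D_2×(1+g_2)/(r−g_2) = 7632.66241/0.072 = 106009.20010
P_0 = D_1/(1+r)^1 + D_2/(1+r)^2 + TV/(1+r)^2
    = 5977.91099 + 6119.07873 + 87451.83357 = 99548.82329

99548.82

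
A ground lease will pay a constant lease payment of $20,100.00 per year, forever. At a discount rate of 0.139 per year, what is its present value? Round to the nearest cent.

Level perpetuity: PV = C / r = $20,100.00 / 0.139 = $144,604.32

$144604.32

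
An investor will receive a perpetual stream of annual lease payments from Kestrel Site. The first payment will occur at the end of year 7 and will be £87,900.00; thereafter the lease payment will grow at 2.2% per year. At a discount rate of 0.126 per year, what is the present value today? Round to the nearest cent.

£414691.56

Value at end of year 6: C₁ / (r − g) = £87,900.00 / (0.126 − 0.022) = £845,192.3077
Discount to today: PV = £845,192.3077 / (1 + 0.126)^6 = £845,192.3077 / 2.038123 = £414,691.56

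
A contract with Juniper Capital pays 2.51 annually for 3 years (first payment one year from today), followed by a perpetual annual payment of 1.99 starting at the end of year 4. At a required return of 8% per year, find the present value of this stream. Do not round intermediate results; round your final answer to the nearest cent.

26.22

PV of 3-year annuity: 2.51 × [1 − (1+0.08)^−3] / 0.08 = 6.46851
Perpetuity value at year 3: 1.99 / 0.08 = 24.87500
PV of perpetuity: 24.87500 / (1+0.08)^3 = 19.74658
Total PV = 6.46851 + 19.74658 = 26.21509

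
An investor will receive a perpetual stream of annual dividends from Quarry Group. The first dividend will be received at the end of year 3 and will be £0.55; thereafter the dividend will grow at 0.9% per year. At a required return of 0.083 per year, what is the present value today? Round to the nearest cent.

Value at end of year 2: C₁ / (r − g) = £0.55 / (0.083 − 0.009) = £7.4324
Discount to today: PV = £7.4324 / (1 + 0.083)^2 = £7.4324 / 1.172889 = £6.34

£6.34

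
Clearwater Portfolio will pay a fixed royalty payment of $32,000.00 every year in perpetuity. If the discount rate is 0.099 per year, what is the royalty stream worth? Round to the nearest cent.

$323232.32

Level perpetuity: PV = C / r = $32,000.00 / 0.099 = $323,232.32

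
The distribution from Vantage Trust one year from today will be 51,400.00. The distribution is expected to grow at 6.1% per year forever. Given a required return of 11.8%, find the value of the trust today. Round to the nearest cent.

901754.39

Growing perpetuity: P = D₁ / (r − g) = 51,400.0000 / (0.118 − 0.061) = 901,754.39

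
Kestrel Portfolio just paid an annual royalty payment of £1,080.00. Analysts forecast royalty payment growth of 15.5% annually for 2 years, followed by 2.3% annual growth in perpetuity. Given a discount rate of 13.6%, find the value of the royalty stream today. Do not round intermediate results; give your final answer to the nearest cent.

D_1 = 1247.40000
D_2 = 1440.74700
Terminal value at year 2: TV = D_2×(1+g_2)/(r−g_2) = 1473.88418/0.113 = 13043.22284
P_0 = D_1/(1+r)^1 + D_2/(1+r)^2 + TV/(1+r)^2
    = 1098.06338 + 1116.42888 + 10107.13930 = 12321.63156

£12321.63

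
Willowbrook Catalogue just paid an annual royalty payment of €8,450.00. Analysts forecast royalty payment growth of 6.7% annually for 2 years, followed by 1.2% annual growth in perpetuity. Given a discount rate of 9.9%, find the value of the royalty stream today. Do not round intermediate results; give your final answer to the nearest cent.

D_1 = 9016.15000
D_2 = 9620.23205
Terminal value at year 2: TV = D_2×(1+g_2)/(r−g_2) = 9735.67483/0.087 = 111904.30844
P_0 = D_1/(1+r)^1 + D_2/(1+r)^2 + TV/(1+r)^2
    = 8203.95814 + 7965.08038 + 92651.27984 = 108820.31837

€108820.32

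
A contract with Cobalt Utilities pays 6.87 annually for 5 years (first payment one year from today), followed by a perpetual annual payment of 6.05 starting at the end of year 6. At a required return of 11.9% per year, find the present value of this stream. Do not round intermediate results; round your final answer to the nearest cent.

53.80

PV of 5-year annuity: 6.87 × [1 − (1+0.119)^−5] / 0.119 = 24.82629
Perpetuity value at year 5: 6.05 / 0.119 = 50.84034
PV of perpetuity: 50.84034 / (1+0.119)^5 = 28.97730
Total PV = 24.82629 + 28.97730 = 53.80359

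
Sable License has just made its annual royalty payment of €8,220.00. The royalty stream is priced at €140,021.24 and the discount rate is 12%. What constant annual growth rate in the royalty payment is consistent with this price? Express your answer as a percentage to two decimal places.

5.79%

P = D₀(1+g)/(r−g) ⇒ P(r−g) = D₀(1+g) ⇒ g(P+D₀) = P·r − D₀
g = (P·r − D₀)/(P + D₀) = (€140,021.24×0.12 − €8,220.00) / (€140,021.24 + €8,220.00) = 0.057896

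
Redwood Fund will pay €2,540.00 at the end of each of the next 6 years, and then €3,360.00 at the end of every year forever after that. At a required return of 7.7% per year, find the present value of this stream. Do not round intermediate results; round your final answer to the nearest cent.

PV of 6-year annuity: €2,540.00 × [1 − (1+0.077)^−6] / 0.077 = 11849.74899
Perpetuity value at year 6: €3,360.00 / 0.077 = 43636.36364
PV of perpetuity: 43636.36364 / (1+0.077)^6 = 27961.10513
Total PV = 11849.74899 + 27961.10513 = 39810.85412

€39810.85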